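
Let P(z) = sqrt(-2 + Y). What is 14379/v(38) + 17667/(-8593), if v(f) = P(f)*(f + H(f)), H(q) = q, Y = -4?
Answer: -1359/661 - 4793*I*sqrt(6)/152 ≈ -2.056 - 77.24*I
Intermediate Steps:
P(z) = I*sqrt(6) (P(z) = sqrt(-2 - 4) = sqrt(-6) = I*sqrt(6))
v(f) = 2*I*f*sqrt(6) (v(f) = (I*sqrt(6))*(f + f) = (I*sqrt(6))*(2*f) = 2*I*f*sqrt(6))
14379/v(38) + 17667/(-8593) = 14379/((2*I*38*sqrt(6))) + 17667/(-8593) = 14379/((76*I*sqrt(6))) + 17667*(-1/8593) = 14379*(-I*sqrt(6)/456) - 1359/661 = -4793*I*sqrt(6)/152 - 1359/661 = -1359/661 - 4793*I*sqrt(6)/152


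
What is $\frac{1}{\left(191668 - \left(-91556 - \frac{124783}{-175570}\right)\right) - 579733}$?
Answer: $- \frac{175570}{52058209913} \approx -3.3726 \cdot 10^{-6}$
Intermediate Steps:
$\frac{1}{\left(191668 - \left(-91556 - \frac{124783}{-175570}\right)\right) - 579733} = \frac{1}{\left(191668 - \left(-91556 - - \frac{124783}{175570}\right)\right) - 579733} = \frac{1}{\left(191668 - \left(-91556 + \frac{124783}{175570}\right)\right) - 579733} = \frac{1}{\left(191668 - - \frac{16074362137}{175570}\right) - 579733} = \frac{1}{\left(191668 + \frac{16074362137}{175570}\right) - 579733} = \frac{1}{\frac{49725512897}{175570} - 579733} = \frac{1}{- \frac{52058209913}{175570}} = - \frac{175570}{52058209913}$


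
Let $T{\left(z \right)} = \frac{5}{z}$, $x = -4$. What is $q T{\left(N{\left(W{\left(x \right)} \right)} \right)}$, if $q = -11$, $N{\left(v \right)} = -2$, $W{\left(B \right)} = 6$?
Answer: $\frac{55}{2} \approx 27.5$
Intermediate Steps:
$q T{\left(N{\left(W{\left(x \right)} \right)} \right)} = - 11 \frac{5}{-2} = - 11 \cdot 5 \left(- \frac{1}{2}\right) = \left(-11\right) \left(- \frac{5}{2}\right) = \frac{55}{2}$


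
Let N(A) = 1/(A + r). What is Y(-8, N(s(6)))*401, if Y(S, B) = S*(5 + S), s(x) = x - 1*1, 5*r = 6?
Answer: 9624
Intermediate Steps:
r = 6/5 (r = (1/5)*6 = 6/5 ≈ 1.2000)
s(x) = -1 + x (s(x) = x - 1 = -1 + x)
N(A) = 1/(6/5 + A) (N(A) = 1/(A + 6/5) = 1/(6/5 + A))
Y(-8, N(s(6)))*401 = -8*(5 - 8)*401 = -8*(-3)*401 = 24*401 = 9624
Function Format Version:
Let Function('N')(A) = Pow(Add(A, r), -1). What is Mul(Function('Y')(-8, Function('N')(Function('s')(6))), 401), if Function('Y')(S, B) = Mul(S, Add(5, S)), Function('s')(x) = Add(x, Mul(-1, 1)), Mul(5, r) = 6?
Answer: 9624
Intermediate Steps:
r = Rational(6, 5) (r = Mul(Rational(1, 5), 6) = Rational(6, 5) ≈ 1.2000)
Function('s')(x) = Add(-1, x) (Function('s')(x) = Add(x, -1) = Add(-1, x))
Function('N')(A) = Pow(Add(Rational(6, 5), A), -1) (Function('N')(A) = Pow(Add(A, Rational(6, 5)), -1) = Pow(Add(Rational(6, 5), A), -1))
Mul(Function('Y')(-8, Function('N')(Function('s')(6))), 401) = Mul(Mul(-8, Add(5, -8)), 401) = Mul(Mul(-8, -3), 401) = Mul(24, 401) = 9624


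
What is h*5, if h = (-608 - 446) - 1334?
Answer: -11940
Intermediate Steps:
h = -2388 (h = -1054 - 1334 = -2388)
h*5 = -2388*5 = -11940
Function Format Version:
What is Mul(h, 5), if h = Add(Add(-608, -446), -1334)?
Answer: -11940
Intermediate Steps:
h = -2388 (h = Add(-1054, -1334) = -2388)
Mul(h, 5) = Mul(-2388, 5) = -11940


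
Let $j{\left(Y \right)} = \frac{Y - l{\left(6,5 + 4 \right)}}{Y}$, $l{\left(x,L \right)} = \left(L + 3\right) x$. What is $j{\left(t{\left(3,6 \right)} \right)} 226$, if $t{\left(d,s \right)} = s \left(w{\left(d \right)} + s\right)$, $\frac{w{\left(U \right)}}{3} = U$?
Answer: $\frac{226}{5} \approx 45.2$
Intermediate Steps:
$l{\left(x,L \right)} = x \left(3 + L\right)$ ($l{\left(x,L \right)} = \left(3 + L\right) x = x \left(3 + L\right)$)
$w{\left(U \right)} = 3 U$
$t{\left(d,s \right)} = s \left(s + 3 d\right)$ ($t{\left(d,s \right)} = s \left(3 d + s\right) = s \left(s + 3 d\right)$)
$j{\left(Y \right)} = \frac{-72 + Y}{Y}$ ($j{\left(Y \right)} = \frac{Y - 6 \left(3 + \left(5 + 4\right)\right)}{Y} = \frac{Y - 6 \left(3 + 9\right)}{Y} = \frac{Y - 6 \cdot 12}{Y} = \frac{Y - 72}{Y} = \frac{-72 + Y}{Y}$)
$j{\left(t{\left(3,6 \right)} \right)} 226 = \frac{-72 + 6 \left(6 + 3 \cdot 3\right)}{6 \left(6 + 3 \cdot 3\right)} 226 = \frac{-72 + 6 \left(6 + 9\right)}{6 \left(6 + 9\right)} 226 = \frac{-72 + 6 \cdot 15}{6 \cdot 15} \cdot 226 = \frac{-72 + 90}{90} \cdot 226 = \frac{1}{90} \cdot 18 \cdot 226 = \frac{1}{5} \cdot 226 = \frac{226}{5}$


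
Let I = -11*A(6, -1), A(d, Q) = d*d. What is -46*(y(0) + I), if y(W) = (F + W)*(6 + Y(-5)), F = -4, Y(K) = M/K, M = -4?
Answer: 97336/5 ≈ 19467.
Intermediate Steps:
Y(K) = -4/K
y(W) = -136/5 + 34*W/5 (y(W) = (-4 + W)*(6 - 4/(-5)) = (-4 + W)*(6 - 4*(-1/5)) = (-4 + W)*(6 + 4/5) = (-4 + W)*(34/5) = -136/5 + 34*W/5)
A(d, Q) = d**2
I = -396 (I = -11*6**2 = -11*36 = -396)
-46*(y(0) + I) = -46*((-136/5 + (34/5)*0) - 396) = -46*((-136/5 + 0) - 396) = -46*(-136/5 - 396) = -46*(-2116/5) = 97336/5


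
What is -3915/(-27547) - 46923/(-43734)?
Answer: 487935497/401580166 ≈ 1.2150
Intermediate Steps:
-3915/(-27547) - 46923/(-43734) = -3915*(-1/27547) - 46923*(-1/43734) = 3915/27547 + 15641/14578 = 487935497/401580166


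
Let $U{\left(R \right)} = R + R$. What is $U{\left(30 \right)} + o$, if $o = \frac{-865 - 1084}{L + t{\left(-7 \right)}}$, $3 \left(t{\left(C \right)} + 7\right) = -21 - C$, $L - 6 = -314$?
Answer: $\frac{63387}{959} \approx 66.097$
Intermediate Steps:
$L = -308$ ($L = 6 - 314 = -308$)
$t{\left(C \right)} = -14 - \frac{C}{3}$ ($t{\left(C \right)} = -7 + \frac{-21 - C}{3} = -7 - \left(7 + \frac{C}{3}\right) = -14 - \frac{C}{3}$)
$U{\left(R \right)} = 2 R$
$o = \frac{5847}{959}$ ($o = \frac{-865 - 1084}{-308 - \frac{35}{3}} = - \frac{1949}{-308 + \left(-14 + \frac{7}{3}\right)} = - \frac{1949}{-308 - \frac{35}{3}} = - \frac{1949}{- \frac{959}{3}} = \left(-1949\right) \left(- \frac{3}{959}\right) = \frac{5847}{959} \approx 6.097$)
$U{\left(30 \right)} + o = 2 \cdot 30 + \frac{5847}{959} = 60 + \frac{5847}{959} = \frac{63387}{959}$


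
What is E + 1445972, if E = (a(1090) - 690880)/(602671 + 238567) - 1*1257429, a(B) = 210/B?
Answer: 17288364143607/91694942 ≈ 1.8854e+5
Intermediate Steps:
E = -115299954530017/91694942 (E = (210/1090 - 690880)/(602671 + 238567) - 1*1257429 = (210*(1/1090) - 690880)/841238 - 1257429 = (21/109 - 690880)*(1/841238) - 1257429 = -75305899/109*1/841238 - 1257429 = -75305899/91694942 - 1257429 = -115299954530017/91694942 ≈ -1.2574e+6)
E + 1445972 = -115299954530017/91694942 + 1445972 = 17288364143607/91694942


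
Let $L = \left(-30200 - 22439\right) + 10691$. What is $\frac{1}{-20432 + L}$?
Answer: $- \frac{1}{62380} \approx -1.6031 \cdot 10^{-5}$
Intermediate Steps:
$L = -41948$ ($L = -52639 + 10691 = -41948$)
$\frac{1}{-20432 + L} = \frac{1}{-20432 - 41948} = \frac{1}{-62380} = - \frac{1}{62380}$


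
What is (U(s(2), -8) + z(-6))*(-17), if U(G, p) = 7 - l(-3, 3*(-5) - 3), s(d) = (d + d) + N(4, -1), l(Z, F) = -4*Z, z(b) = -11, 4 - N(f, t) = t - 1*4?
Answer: 272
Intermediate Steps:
N(f, t) = 8 - t (N(f, t) = 4 - (t - 1*4) = 4 - (t - 4) = 4 - (-4 + t) = 4 + (4 - t) = 8 - t)
s(d) = 9 + 2*d (s(d) = (d + d) + (8 - 1*(-1)) = 2*d + (8 + 1) = 2*d + 9 = 9 + 2*d)
U(G, p) = -5 (U(G, p) = 7 - (-4)*(-3) = 7 - 1*12 = 7 - 12 = -5)
(U(s(2), -8) + z(-6))*(-17) = (-5 - 11)*(-17) = -16*(-17) = 272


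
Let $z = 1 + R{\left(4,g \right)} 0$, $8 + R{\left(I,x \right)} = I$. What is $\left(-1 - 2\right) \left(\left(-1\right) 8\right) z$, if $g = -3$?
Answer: $24$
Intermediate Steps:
$R{\left(I,x \right)} = -8 + I$
$z = 1$ ($z = 1 + \left(-8 + 4\right) 0 = 1 - 0 = 1 + 0 = 1$)
$\left(-1 - 2\right) \left(\left(-1\right) 8\right) z = \left(-1 - 2\right) \left(\left(-1\right) 8\right) 1 = \left(-3\right) \left(-8\right) 1 = 24 \cdot 1 = 24$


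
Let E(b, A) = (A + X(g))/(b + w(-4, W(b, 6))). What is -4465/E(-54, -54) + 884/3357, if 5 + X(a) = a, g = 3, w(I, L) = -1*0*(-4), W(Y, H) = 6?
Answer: -404678383/93996 ≈ -4305.3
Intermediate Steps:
w(I, L) = 0 (w(I, L) = 0*(-4) = 0)
X(a) = -5 + a
E(b, A) = (-2 + A)/b (E(b, A) = (A + (-5 + 3))/(b + 0) = (A - 2)/b = (-2 + A)/b)
-4465/E(-54, -54) + 884/3357 = -4465*(-54/(-2 - 54)) + 884/3357 = -4465/((-1/54*(-56))) + 884*(1/3357) = -4465/28/27 + 884/3357 = -4465*27/28 + 884/3357 = -120555/28 + 884/3357 = -404678383/93996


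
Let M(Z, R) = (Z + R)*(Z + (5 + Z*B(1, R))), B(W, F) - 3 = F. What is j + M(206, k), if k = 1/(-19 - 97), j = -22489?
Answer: 995152213/6728 ≈ 1.4791e+5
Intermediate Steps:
B(W, F) = 3 + F
k = -1/116 (k = 1/(-116) = -1/116 ≈ -0.0086207)
M(Z, R) = (R + Z)*(5 + Z + Z*(3 + R)) (M(Z, R) = (Z + R)*(Z + (5 + Z*(3 + R))) = (R + Z)*(5 + Z + Z*(3 + R)))
j + M(206, k) = -22489 + (206² + 5*(-1/116) + 5*206 - 1/116*206 + 206²*(3 - 1/116) - 1/116*206*(3 - 1/116)) = -22489 + (42436 - 5/116 + 1030 - 103/58 + 42436*(347/116) - 1/116*206*347/116) = -22489 + (42436 - 5/116 + 1030 - 103/58 + 3681323/29 - 35741/6728) = -22489 + 1146458205/6728 = 995152213/6728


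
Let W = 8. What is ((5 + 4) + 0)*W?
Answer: 72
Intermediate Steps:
((5 + 4) + 0)*W = ((5 + 4) + 0)*8 = (9 + 0)*8 = 9*8 = 72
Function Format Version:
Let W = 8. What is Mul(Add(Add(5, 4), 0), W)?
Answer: 72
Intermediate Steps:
Mul(Add(Add(5, 4), 0), W) = Mul(Add(Add(5, 4), 0), 8) = Mul(Add(9, 0), 8) = Mul(9, 8) = 72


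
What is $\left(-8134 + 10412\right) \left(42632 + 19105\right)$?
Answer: $140636886$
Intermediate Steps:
$\left(-8134 + 10412\right) \left(42632 + 19105\right) = 2278 \cdot 61737 = 140636886$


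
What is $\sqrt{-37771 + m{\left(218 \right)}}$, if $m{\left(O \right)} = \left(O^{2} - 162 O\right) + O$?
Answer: $i \sqrt{25345} \approx 159.2 i$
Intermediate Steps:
$m{\left(O \right)} = O^{2} - 161 O$
$\sqrt{-37771 + m{\left(218 \right)}} = \sqrt{-37771 + 218 \left(-161 + 218\right)} = \sqrt{-37771 + 218 \cdot 57} = \sqrt{-37771 + 12426} = \sqrt{-25345} = i \sqrt{25345}$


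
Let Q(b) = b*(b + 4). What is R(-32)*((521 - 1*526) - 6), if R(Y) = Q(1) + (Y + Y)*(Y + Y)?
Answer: -45111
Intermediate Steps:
Q(b) = b*(4 + b)
R(Y) = 5 + 4*Y² (R(Y) = 1*(4 + 1) + (Y + Y)*(Y + Y) = 1*5 + (2*Y)*(2*Y) = 5 + 4*Y²)
R(-32)*((521 - 1*526) - 6) = (5 + 4*(-32)²)*((521 - 1*526) - 6) = (5 + 4*1024)*((521 - 526) - 6) = (5 + 4096)*(-5 - 6) = 4101*(-11) = -45111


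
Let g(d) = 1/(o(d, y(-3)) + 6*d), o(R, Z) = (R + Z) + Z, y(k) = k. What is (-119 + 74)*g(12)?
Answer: -15/26 ≈ -0.57692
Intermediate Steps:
o(R, Z) = R + 2*Z
g(d) = 1/(-6 + 7*d) (g(d) = 1/((d + 2*(-3)) + 6*d) = 1/((d - 6) + 6*d) = 1/((-6 + d) + 6*d) = 1/(-6 + 7*d))
(-119 + 74)*g(12) = (-119 + 74)/(-6 + 7*12) = -45/(-6 + 84) = -45/78 = -45*1/78 = -15/26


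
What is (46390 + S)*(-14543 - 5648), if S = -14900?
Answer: -635814590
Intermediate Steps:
(46390 + S)*(-14543 - 5648) = (46390 - 14900)*(-14543 - 5648) = 31490*(-20191) = -635814590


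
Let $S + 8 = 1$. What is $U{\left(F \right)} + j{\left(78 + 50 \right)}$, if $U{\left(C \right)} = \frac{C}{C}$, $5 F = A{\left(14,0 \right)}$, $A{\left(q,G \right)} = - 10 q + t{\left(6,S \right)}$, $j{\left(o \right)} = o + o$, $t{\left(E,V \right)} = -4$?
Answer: $257$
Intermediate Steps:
$S = -7$ ($S = -8 + 1 = -7$)
$j{\left(o \right)} = 2 o$
$A{\left(q,G \right)} = -4 - 10 q$ ($A{\left(q,G \right)} = - 10 q - 4 = -4 - 10 q$)
$F = - \frac{144}{5}$ ($F = \frac{-4 - 140}{5} = \frac{1}{5} \left(-144\right) = - \frac{144}{5} \approx -28.8$)
$U{\left(C \right)} = 1$
$U{\left(F \right)} + j{\left(78 + 50 \right)} = 1 + 2 \left(78 + 50\right) = 1 + 2 \cdot 128 = 1 + 256 = 257$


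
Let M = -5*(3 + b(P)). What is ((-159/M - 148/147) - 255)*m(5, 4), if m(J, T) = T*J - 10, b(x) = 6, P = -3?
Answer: -123712/49 ≈ -2524.7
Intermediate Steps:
m(J, T) = -10 + J*T (m(J, T) = J*T - 10 = -10 + J*T)
M = -45 (M = -5*(3 + 6) = -5*9 = -45)
((-159/M - 148/147) - 255)*m(5, 4) = ((-159/(-45) - 148/147) - 255)*(-10 + 5*4) = ((-159*(-1/45) - 148*1/147) - 255)*(-10 + 20) = ((53/15 - 148/147) - 255)*10 = (619/245 - 255)*10 = -61856/245*10 = -123712/49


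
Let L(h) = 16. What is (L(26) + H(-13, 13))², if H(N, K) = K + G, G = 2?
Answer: 961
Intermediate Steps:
H(N, K) = 2 + K (H(N, K) = K + 2 = 2 + K)
(L(26) + H(-13, 13))² = (16 + (2 + 13))² = (16 + 15)² = 31² = 961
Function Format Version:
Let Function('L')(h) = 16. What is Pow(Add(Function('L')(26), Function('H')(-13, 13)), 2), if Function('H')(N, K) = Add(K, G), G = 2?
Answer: 961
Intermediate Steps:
Function('H')(N, K) = Add(2, K) (Function('H')(N, K) = Add(K, 2) = Add(2, K))
Pow(Add(Function('L')(26), Function('H')(-13, 13)), 2) = Pow(Add(16, Add(2, 13)), 2) = Pow(Add(16, 15), 2) = Pow(31, 2) = 961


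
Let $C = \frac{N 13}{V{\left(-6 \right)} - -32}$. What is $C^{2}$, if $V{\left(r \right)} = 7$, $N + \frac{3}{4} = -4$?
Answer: $\frac{361}{144} \approx 2.5069$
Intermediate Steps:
$N = - \frac{19}{4}$ ($N = - \frac{3}{4} - 4 = - \frac{19}{4} \approx -4.75$)
$C = - \frac{19}{12}$ ($C = \frac{\left(- \frac{19}{4}\right) 13}{7 - -32} = - \frac{247}{4 \left(7 + 32\right)} = - \frac{247}{4 \cdot 39} = \left(- \frac{247}{4}\right) \frac{1}{39} = - \frac{19}{12} \approx -1.5833$)
$C^{2} = \left(- \frac{19}{12}\right)^{2} = \frac{361}{144}$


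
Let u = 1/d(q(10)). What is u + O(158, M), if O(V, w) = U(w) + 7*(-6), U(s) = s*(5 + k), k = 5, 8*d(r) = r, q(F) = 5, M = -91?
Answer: -4752/5 ≈ -950.40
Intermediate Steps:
d(r) = r/8
U(s) = 10*s (U(s) = s*(5 + 5) = s*10 = 10*s)
O(V, w) = -42 + 10*w (O(V, w) = 10*w + 7*(-6) = 10*w - 42 = -42 + 10*w)
u = 8/5 (u = 1/((1/8)*5) = 1/(5/8) = 8/5 ≈ 1.6000)
u + O(158, M) = 8/5 + (-42 + 10*(-91)) = 8/5 + (-42 - 910) = 8/5 - 952 = -4752/5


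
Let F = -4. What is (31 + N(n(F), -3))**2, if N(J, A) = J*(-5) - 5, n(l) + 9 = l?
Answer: 8281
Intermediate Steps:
n(l) = -9 + l
N(J, A) = -5 - 5*J (N(J, A) = -5*J - 5 = -5 - 5*J)
(31 + N(n(F), -3))**2 = (31 + (-5 - 5*(-9 - 4)))**2 = (31 + (-5 - 5*(-13)))**2 = (31 + (-5 + 65))**2 = (31 + 60)**2 = 91**2 = 8281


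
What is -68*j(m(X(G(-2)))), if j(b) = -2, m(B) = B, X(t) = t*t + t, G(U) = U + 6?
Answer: 136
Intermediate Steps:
G(U) = 6 + U
X(t) = t + t² (X(t) = t² + t = t + t²)
-68*j(m(X(G(-2)))) = -68*(-2) = 136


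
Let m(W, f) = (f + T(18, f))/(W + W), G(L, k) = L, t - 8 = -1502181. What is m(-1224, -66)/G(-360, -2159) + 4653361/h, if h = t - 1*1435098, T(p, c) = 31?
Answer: -820203357313/517711637376 ≈ -1.5843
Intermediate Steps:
t = -1502173 (t = 8 - 1502181 = -1502173)
h = -2937271 (h = -1502173 - 1*1435098 = -1502173 - 1435098 = -2937271)
m(W, f) = (31 + f)/(2*W) (m(W, f) = (f + 31)/(W + W) = (31 + f)/((2*W)) = (31 + f)*(1/(2*W)) = (31 + f)/(2*W))
m(-1224, -66)/G(-360, -2159) + 4653361/h = ((1/2)*(31 - 66)/(-1224))/(-360) + 4653361/(-2937271) = ((1/2)*(-1/1224)*(-35))*(-1/360) + 4653361*(-1/2937271) = (35/2448)*(-1/360) - 4653361/2937271 = -7/176256 - 4653361/2937271 = -820203357313/517711637376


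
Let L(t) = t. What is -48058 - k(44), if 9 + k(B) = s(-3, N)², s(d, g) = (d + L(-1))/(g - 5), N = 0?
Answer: -1201241/25 ≈ -48050.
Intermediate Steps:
s(d, g) = (-1 + d)/(-5 + g) (s(d, g) = (d - 1)/(g - 5) = (-1 + d)/(-5 + g))
k(B) = -209/25 (k(B) = -9 + ((-1 - 3)/(-5 + 0))² = -9 + (-4/(-5))² = -9 + (-⅕*(-4))² = -9 + (⅘)² = -9 + 16/25 = -209/25)
-48058 - k(44) = -48058 - 1*(-209/25) = -48058 + 209/25 = -1201241/25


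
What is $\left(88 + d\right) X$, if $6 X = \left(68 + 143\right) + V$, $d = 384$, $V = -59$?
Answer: $\frac{35872}{3} \approx 11957.0$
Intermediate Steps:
$X = \frac{76}{3}$ ($X = \frac{\left(68 + 143\right) - 59}{6} = \frac{211 - 59}{6} = \frac{1}{6} \cdot 152 = \frac{76}{3} \approx 25.333$)
$\left(88 + d\right) X = \left(88 + 384\right) \frac{76}{3} = 472 \cdot \frac{76}{3} = \frac{35872}{3}$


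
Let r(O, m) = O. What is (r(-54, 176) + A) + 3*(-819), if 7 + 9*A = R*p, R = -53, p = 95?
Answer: -27641/9 ≈ -3071.2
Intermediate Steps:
A = -5042/9 (A = -7/9 + (-53*95)/9 = -7/9 + (⅑)*(-5035) = -7/9 - 5035/9 = -5042/9 ≈ -560.22)
(r(-54, 176) + A) + 3*(-819) = (-54 - 5042/9) + 3*(-819) = -5528/9 - 2457 = -27641/9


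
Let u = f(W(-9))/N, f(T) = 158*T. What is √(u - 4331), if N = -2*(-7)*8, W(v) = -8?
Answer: 2*I*√53193/7 ≈ 65.896*I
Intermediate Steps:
N = 112 (N = 14*8 = 112)
u = -79/7 (u = (158*(-8))/112 = -1264*1/112 = -79/7 ≈ -11.286)
√(u - 4331) = √(-79/7 - 4331) = √(-30396/7) = 2*I*√53193/7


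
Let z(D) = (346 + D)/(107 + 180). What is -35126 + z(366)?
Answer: -10080450/287 ≈ -35124.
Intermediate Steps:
z(D) = 346/287 + D/287 (z(D) = (346 + D)/287 = (346 + D)*(1/287) = 346/287 + D/287)
-35126 + z(366) = -35126 + (346/287 + (1/287)*366) = -35126 + (346/287 + 366/287) = -35126 + 712/287 = -10080450/287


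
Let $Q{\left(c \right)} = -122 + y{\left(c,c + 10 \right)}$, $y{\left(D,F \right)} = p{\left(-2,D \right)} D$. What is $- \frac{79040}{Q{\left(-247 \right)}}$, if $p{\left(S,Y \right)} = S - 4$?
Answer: $- \frac{988}{17} \approx -58.118$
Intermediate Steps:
$p{\left(S,Y \right)} = -4 + S$
$y{\left(D,F \right)} = - 6 D$ ($y{\left(D,F \right)} = \left(-4 - 2\right) D = - 6 D$)
$Q{\left(c \right)} = -122 - 6 c$
$- \frac{79040}{Q{\left(-247 \right)}} = - \frac{79040}{-122 - -1482} = - \frac{79040}{-122 + 1482} = - \frac{79040}{1360} = \left(-79040\right) \frac{1}{1360} = - \frac{988}{17}$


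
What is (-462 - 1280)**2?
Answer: 3034564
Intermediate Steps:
(-462 - 1280)**2 = (-1742)**2 = 3034564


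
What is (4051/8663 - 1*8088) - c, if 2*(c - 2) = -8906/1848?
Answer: -129468559573/16009224 ≈ -8087.1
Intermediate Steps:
c = -757/1848 (c = 2 + (-8906/1848)/2 = 2 + (-8906*1/1848)/2 = 2 + (½)*(-4453/924) = 2 - 4453/1848 = -757/1848 ≈ -0.40963)
(4051/8663 - 1*8088) - c = (4051/8663 - 1*8088) - 1*(-757/1848) = (4051*(1/8663) - 8088) + 757/1848 = (4051/8663 - 8088) + 757/1848 = -70062293/8663 + 757/1848 = -129468559573/16009224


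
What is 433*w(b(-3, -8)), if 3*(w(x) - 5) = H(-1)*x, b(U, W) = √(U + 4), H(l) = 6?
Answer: 3031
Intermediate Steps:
b(U, W) = √(4 + U)
w(x) = 5 + 2*x (w(x) = 5 + (6*x)/3 = 5 + 2*x)
433*w(b(-3, -8)) = 433*(5 + 2*√(4 - 3)) = 433*(5 + 2*√1) = 433*(5 + 2*1) = 433*(5 + 2) = 433*7 = 3031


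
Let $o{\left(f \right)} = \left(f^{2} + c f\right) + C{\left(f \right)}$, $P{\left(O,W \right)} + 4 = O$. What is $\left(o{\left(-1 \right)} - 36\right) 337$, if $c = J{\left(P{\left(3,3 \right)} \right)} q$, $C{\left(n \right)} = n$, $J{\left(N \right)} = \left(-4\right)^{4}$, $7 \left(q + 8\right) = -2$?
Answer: $\frac{4918852}{7} \approx 7.0269 \cdot 10^{5}$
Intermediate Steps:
$q = - \frac{58}{7}$ ($q = -8 + \frac{1}{7} \left(-2\right) = -8 - \frac{2}{7} = - \frac{58}{7} \approx -8.2857$)
$P{\left(O,W \right)} = -4 + O$
$J{\left(N \right)} = 256$
$c = - \frac{14848}{7}$ ($c = 256 \left(- \frac{58}{7}\right) = - \frac{14848}{7} \approx -2121.1$)
$o{\left(f \right)} = f^{2} - \frac{14841 f}{7}$ ($o{\left(f \right)} = \left(f^{2} - \frac{14848 f}{7}\right) + f = f^{2} - \frac{14841 f}{7}$)
$\left(o{\left(-1 \right)} - 36\right) 337 = \left(\frac{1}{7} \left(-1\right) \left(-14841 + 7 \left(-1\right)\right) - 36\right) 337 = \left(\frac{1}{7} \left(-1\right) \left(-14841 - 7\right) - 36\right) 337 = \left(\frac{1}{7} \left(-1\right) \left(-14848\right) - 36\right) 337 = \left(\frac{14848}{7} - 36\right) 337 = \frac{14596}{7} \cdot 337 = \frac{4918852}{7}$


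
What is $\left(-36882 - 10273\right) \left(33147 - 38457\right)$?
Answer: $250393050$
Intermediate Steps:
$\left(-36882 - 10273\right) \left(33147 - 38457\right) = \left(-47155\right) \left(-5310\right) = 250393050$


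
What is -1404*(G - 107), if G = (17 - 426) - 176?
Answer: 971568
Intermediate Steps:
G = -585 (G = -409 - 176 = -585)
-1404*(G - 107) = -1404*(-585 - 107) = -1404*(-692) = 971568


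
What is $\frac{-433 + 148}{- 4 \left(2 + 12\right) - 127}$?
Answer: $\frac{95}{61} \approx 1.5574$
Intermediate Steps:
$\frac{-433 + 148}{- 4 \left(2 + 12\right) - 127} = - \frac{285}{\left(-4\right) 14 - 127} = - \frac{285}{-56 - 127} = - \frac{285}{-183} = \left(-285\right) \left(- \frac{1}{183}\right) = \frac{95}{61}$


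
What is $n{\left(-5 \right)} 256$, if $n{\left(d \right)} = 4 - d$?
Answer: $2304$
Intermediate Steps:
$n{\left(-5 \right)} 256 = \left(4 - -5\right) 256 = \left(4 + 5\right) 256 = 9 \cdot 256 = 2304$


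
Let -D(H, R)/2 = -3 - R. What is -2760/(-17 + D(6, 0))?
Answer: 2760/11 ≈ 250.91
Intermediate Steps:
D(H, R) = 6 + 2*R (D(H, R) = -2*(-3 - R) = 6 + 2*R)
-2760/(-17 + D(6, 0)) = -2760/(-17 + (6 + 2*0)) = -2760/(-17 + (6 + 0)) = -2760/(-17 + 6) = -2760/(-11) = -2760*(-1/11) = 2760/11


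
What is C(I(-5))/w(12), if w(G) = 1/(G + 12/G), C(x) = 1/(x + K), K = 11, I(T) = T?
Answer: 13/6 ≈ 2.1667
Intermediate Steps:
C(x) = 1/(11 + x) (C(x) = 1/(x + 11) = 1/(11 + x))
C(I(-5))/w(12) = 1/((11 - 5)*((12/(12 + 12²)))) = 1/(6*((12/(12 + 144)))) = 1/(6*((12/156))) = 1/(6*((12*(1/156)))) = 1/(6*(1/13)) = (⅙)*13 = 13/6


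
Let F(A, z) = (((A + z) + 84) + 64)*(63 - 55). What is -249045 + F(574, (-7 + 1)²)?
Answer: -242981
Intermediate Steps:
F(A, z) = 1184 + 8*A + 8*z (F(A, z) = ((84 + A + z) + 64)*8 = (148 + A + z)*8 = 1184 + 8*A + 8*z)
-249045 + F(574, (-7 + 1)²) = -249045 + (1184 + 8*574 + 8*(-7 + 1)²) = -249045 + (1184 + 4592 + 8*(-6)²) = -249045 + (1184 + 4592 + 8*36) = -249045 + (1184 + 4592 + 288) = -249045 + 6064 = -242981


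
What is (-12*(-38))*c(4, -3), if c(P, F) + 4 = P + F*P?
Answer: -5472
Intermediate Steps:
c(P, F) = -4 + P + F*P (c(P, F) = -4 + (P + F*P) = -4 + P + F*P)
(-12*(-38))*c(4, -3) = (-12*(-38))*(-4 + 4 - 3*4) = 456*(-4 + 4 - 12) = 456*(-12) = -5472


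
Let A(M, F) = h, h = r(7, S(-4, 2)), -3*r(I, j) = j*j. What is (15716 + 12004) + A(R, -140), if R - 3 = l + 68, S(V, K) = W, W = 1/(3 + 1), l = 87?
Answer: 1330559/48 ≈ 27720.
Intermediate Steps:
W = 1/4 ≈ 0.25000
S(V, K) = 1/4
r(I, j) = -j**2/3 (r(I, j) = -j*j/3 = -j**2/3)
R = 158 (R = 3 + (87 + 68) = 3 + 155 = 158)
h = -1/48 (h = -(1/4)**2/3 = -1/3*1/16 = -1/48 ≈ -0.020833)
A(M, F) = -1/48
(15716 + 12004) + A(R, -140) = (15716 + 12004) - 1/48 = 27720 - 1/48 = 1330559/48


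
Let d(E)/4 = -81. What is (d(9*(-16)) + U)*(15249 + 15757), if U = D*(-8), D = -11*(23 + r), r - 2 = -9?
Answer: 33610504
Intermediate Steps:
r = -7 (r = 2 - 9 = -7)
D = -176 (D = -11*(23 - 7) = -11*16 = -176)
d(E) = -324 (d(E) = 4*(-81) = -324)
U = 1408 (U = -176*(-8) = 1408)
(d(9*(-16)) + U)*(15249 + 15757) = (-324 + 1408)*(15249 + 15757) = 1084*31006 = 33610504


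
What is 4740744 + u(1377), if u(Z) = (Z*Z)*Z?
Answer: 2615710377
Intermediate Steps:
u(Z) = Z**3 (u(Z) = Z**2*Z = Z**3)
4740744 + u(1377) = 4740744 + 1377**3 = 4740744 + 2610969633 = 2615710377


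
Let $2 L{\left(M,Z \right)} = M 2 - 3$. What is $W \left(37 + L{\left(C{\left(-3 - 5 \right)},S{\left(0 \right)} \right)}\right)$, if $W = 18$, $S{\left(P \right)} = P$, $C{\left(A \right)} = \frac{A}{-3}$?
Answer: $687$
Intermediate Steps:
$C{\left(A \right)} = - \frac{A}{3}$ ($C{\left(A \right)} = A \left(- \frac{1}{3}\right) = - \frac{A}{3}$)
$L{\left(M,Z \right)} = - \frac{3}{2} + M$ ($L{\left(M,Z \right)} = \frac{M 2 - 3}{2} = \frac{2 M - 3}{2} = \frac{-3 + 2 M}{2} = - \frac{3}{2} + M$)
$W \left(37 + L{\left(C{\left(-3 - 5 \right)},S{\left(0 \right)} \right)}\right) = 18 \left(37 - \left(\frac{3}{2} + \frac{-3 - 5}{3}\right)\right) = 18 \left(37 - - \frac{7}{6}\right) = 18 \left(37 + \left(- \frac{3}{2} + \frac{8}{3}\right)\right) = 18 \left(37 + \frac{7}{6}\right) = 18 \cdot \frac{229}{6} = 687$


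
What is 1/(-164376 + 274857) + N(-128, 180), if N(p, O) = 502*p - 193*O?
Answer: -10937177075/110481 ≈ -98996.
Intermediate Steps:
N(p, O) = -193*O + 502*p
1/(-164376 + 274857) + N(-128, 180) = 1/(-164376 + 274857) + (-193*180 + 502*(-128)) = 1/110481 + (-34740 - 64256) = 1/110481 - 98996 = -10937177075/110481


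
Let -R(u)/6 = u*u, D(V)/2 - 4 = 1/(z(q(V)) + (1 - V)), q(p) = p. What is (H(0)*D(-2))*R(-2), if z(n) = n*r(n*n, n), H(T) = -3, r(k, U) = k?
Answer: 2736/5 ≈ 547.20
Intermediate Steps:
z(n) = n**3 (z(n) = n*(n*n) = n*n**2 = n**3)
D(V) = 8 + 2/(1 + V**3 - V) (D(V) = 8 + 2/(V**3 + (1 - V)) = 8 + 2/(1 + V**3 - V))
R(u) = -6*u**2 (R(u) = -6*u*u = -6*u**2)
(H(0)*D(-2))*R(-2) = (-6*(5 - 4*(-2) + 4*(-2)**3)/(1 + (-2)**3 - 1*(-2)))*(-6*(-2)**2) = (-6*(5 + 8 + 4*(-8))/(1 - 8 + 2))*(-6*4) = -6*(5 + 8 - 32)/(-5)*(-24) = -6*(-1)*(-19)/5*(-24) = -3*38/5*(-24) = -114/5*(-24) = 2736/5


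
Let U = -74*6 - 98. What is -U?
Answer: 542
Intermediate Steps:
U = -542 (U = -444 - 98 = -542)
-U = -1*(-542) = 542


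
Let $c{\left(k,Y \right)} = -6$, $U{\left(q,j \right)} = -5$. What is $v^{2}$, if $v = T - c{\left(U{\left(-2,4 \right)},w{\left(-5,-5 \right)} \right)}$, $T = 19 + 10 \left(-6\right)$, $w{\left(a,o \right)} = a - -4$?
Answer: $1225$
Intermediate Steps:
$w{\left(a,o \right)} = 4 + a$ ($w{\left(a,o \right)} = a + 4 = 4 + a$)
$T = -41$ ($T = 19 - 60 = -41$)
$v = -35$ ($v = -41 - -6 = -41 + 6 = -35$)
$v^{2} = \left(-35\right)^{2} = 1225$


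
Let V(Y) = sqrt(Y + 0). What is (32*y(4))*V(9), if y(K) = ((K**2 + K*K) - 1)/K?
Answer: 744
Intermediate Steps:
V(Y) = sqrt(Y)
y(K) = (-1 + 2*K**2)/K (y(K) = ((K**2 + K**2) - 1)/K = (2*K**2 - 1)/K = (-1 + 2*K**2)/K)
(32*y(4))*V(9) = (32*(-1/4 + 2*4))*sqrt(9) = (32*(-1*1/4 + 8))*3 = (32*(-1/4 + 8))*3 = (32*(31/4))*3 = 248*3 = 744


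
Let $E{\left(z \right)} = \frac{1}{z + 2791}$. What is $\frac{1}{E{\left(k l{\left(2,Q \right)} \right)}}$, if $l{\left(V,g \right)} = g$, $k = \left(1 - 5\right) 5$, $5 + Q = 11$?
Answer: $2671$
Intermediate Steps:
$Q = 6$ ($Q = -5 + 11 = 6$)
$k = -20$ ($k = \left(-4\right) 5 = -20$)
$E{\left(z \right)} = \frac{1}{2791 + z}$
$\frac{1}{E{\left(k l{\left(2,Q \right)} \right)}} = \frac{1}{\frac{1}{2791 - 120}} = \frac{1}{\frac{1}{2671}} = 2671$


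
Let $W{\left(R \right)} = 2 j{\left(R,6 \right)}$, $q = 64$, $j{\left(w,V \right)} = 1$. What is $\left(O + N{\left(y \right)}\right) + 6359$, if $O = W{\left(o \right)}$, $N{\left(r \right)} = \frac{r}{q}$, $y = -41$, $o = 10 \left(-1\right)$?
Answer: $\frac{407063}{64} \approx 6360.4$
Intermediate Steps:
$o = -10$
$N{\left(r \right)} = \frac{r}{64}$
$W{\left(R \right)} = 2$ ($W{\left(R \right)} = 2 \cdot 1 = 2$)
$O = 2$
$\left(O + N{\left(y \right)}\right) + 6359 = \left(2 + \frac{1}{64} \left(-41\right)\right) + 6359 = \left(2 - \frac{41}{64}\right) + 6359 = \frac{87}{64} + 6359 = \frac{407063}{64}$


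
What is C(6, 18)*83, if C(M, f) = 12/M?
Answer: 166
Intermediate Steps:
C(6, 18)*83 = (12/6)*83 = (12*(⅙))*83 = 2*83 = 166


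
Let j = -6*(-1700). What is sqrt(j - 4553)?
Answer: sqrt(5647) ≈ 75.146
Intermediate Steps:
j = 10200
sqrt(j - 4553) = sqrt(10200 - 4553) = sqrt(5647)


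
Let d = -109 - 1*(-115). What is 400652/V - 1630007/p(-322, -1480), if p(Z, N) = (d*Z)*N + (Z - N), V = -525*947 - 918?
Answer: -217551926043/158311554686 ≈ -1.3742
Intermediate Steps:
d = 6 (d = -109 + 115 = 6)
V = -498093 (V = -497175 - 918 = -498093)
p(Z, N) = Z - N + 6*N*Z (p(Z, N) = (6*Z)*N + (Z - N) = 6*N*Z + (Z - N) = Z - N + 6*N*Z)
400652/V - 1630007/p(-322, -1480) = 400652/(-498093) - 1630007/(-322 - 1*(-1480) + 6*(-1480)*(-322)) = 400652*(-1/498093) - 1630007/(-322 + 1480 + 2859360) = -400652/498093 - 1630007/2860518 = -217551926043/158311554686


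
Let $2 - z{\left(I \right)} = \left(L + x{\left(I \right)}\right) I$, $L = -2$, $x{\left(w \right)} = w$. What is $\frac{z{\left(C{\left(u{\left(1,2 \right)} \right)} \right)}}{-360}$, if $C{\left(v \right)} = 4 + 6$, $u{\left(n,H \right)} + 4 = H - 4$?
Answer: $\frac{13}{60} \approx 0.21667$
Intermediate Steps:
$u{\left(n,H \right)} = -8 + H$ ($u{\left(n,H \right)} = -4 + \left(H - 4\right) = -4 + \left(-4 + H\right) = -8 + H$)
$C{\left(v \right)} = 10$
$z{\left(I \right)} = 2 - I \left(-2 + I\right)$ ($z{\left(I \right)} = 2 - \left(-2 + I\right) I = 2 - I \left(-2 + I\right)$)
$\frac{z{\left(C{\left(u{\left(1,2 \right)} \right)} \right)}}{-360} = \frac{2 - 10^{2} + 2 \cdot 10}{-360} = \left(2 - 100 + 20\right) \left(- \frac{1}{360}\right) = \left(-78\right) \left(- \frac{1}{360}\right) = \frac{13}{60}$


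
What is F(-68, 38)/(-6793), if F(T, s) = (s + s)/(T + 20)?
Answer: 19/81516 ≈ 0.00023308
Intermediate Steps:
F(T, s) = 2*s/(20 + T) (F(T, s) = (2*s)/(20 + T) = 2*s/(20 + T))
F(-68, 38)/(-6793) = (2*38/(20 - 68))/(-6793) = (2*38/(-48))*(-1/6793) = (2*38*(-1/48))*(-1/6793) = -19/12*(-1/6793) = 19/81516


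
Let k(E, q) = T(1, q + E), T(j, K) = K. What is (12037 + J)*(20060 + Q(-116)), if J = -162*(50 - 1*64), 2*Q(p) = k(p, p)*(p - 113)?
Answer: 666956320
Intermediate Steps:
k(E, q) = E + q (k(E, q) = q + E = E + q)
Q(p) = p*(-113 + p) (Q(p) = ((p + p)*(p - 113))/2 = ((2*p)*(-113 + p))/2 = (2*p*(-113 + p))/2 = p*(-113 + p))
J = 2268 (J = -162*(50 - 64) = -162*(-14) = 2268)
(12037 + J)*(20060 + Q(-116)) = (12037 + 2268)*(20060 - 116*(-113 - 116)) = 14305*(20060 - 116*(-229)) = 14305*(20060 + 26564) = 14305*46624 = 666956320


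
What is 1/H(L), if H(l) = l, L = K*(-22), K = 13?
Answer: -1/286 ≈ -0.0034965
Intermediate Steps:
L = -286 (L = 13*(-22) = -286)
1/H(L) = 1/(-286) = -1/286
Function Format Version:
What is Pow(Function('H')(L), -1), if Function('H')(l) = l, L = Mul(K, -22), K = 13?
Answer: Rational(-1, 286) ≈ -0.0034965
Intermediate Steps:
L = -286 (L = Mul(13, -22) = -286)
Pow(Function('H')(L), -1) = Pow(-286, -1) = Rational(-1, 286)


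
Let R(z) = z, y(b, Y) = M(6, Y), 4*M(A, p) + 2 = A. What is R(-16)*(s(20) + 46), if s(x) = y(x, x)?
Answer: -752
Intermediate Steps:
M(A, p) = -½ + A/4
y(b, Y) = 1 (y(b, Y) = -½ + (¼)*6 = -½ + 3/2 = 1)
s(x) = 1
R(-16)*(s(20) + 46) = -16*(1 + 46) = -16*47 = -752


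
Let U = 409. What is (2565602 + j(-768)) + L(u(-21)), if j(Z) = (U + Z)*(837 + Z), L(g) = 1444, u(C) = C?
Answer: 2542275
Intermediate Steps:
j(Z) = (409 + Z)*(837 + Z)
(2565602 + j(-768)) + L(u(-21)) = (2565602 + (342333 + (-768)² + 1246*(-768))) + 1444 = (2565602 + (342333 + 589824 - 956928)) + 1444 = (2565602 - 24771) + 1444 = 2540831 + 1444 = 2542275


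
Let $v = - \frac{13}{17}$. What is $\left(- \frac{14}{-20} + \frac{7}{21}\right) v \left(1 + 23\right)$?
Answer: $- \frac{1612}{85} \approx -18.965$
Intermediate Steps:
$v = - \frac{13}{17}$ ($v = \left(-13\right) \frac{1}{17} = - \frac{13}{17} \approx -0.76471$)
$\left(- \frac{14}{-20} + \frac{7}{21}\right) v \left(1 + 23\right) = \left(- \frac{14}{-20} + \frac{7}{21}\right) \left(- \frac{13 \left(1 + 23\right)}{17}\right) = \left(\left(-14\right) \left(- \frac{1}{20}\right) + 7 \cdot \frac{1}{21}\right) \left(\left(- \frac{13}{17}\right) 24\right) = \left(\frac{7}{10} + \frac{1}{3}\right) \left(- \frac{312}{17}\right) = \frac{31}{30} \left(- \frac{312}{17}\right) = - \frac{1612}{85}$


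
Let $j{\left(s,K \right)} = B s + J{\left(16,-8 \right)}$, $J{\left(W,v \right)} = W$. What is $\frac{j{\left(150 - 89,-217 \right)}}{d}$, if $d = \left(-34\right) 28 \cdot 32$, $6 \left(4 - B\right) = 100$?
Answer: $\frac{1135}{45696} \approx 0.024838$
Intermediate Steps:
$B = - \frac{38}{3}$ ($B = 4 - \frac{50}{3} = - \frac{38}{3} \approx -12.667$)
$j{\left(s,K \right)} = 16 - \frac{38 s}{3}$ ($j{\left(s,K \right)} = - \frac{38 s}{3} + 16 = 16 - \frac{38 s}{3}$)
$d = -30464$ ($d = \left(-952\right) 32 = -30464$)
$\frac{j{\left(150 - 89,-217 \right)}}{d} = \frac{16 - \frac{38 \left(150 - 89\right)}{3}}{-30464} = \left(16 - \frac{38 \left(150 - 89\right)}{3}\right) \left(- \frac{1}{30464}\right) = \left(16 - \frac{2318}{3}\right) \left(- \frac{1}{30464}\right) = \left(- \frac{2270}{3}\right) \left(- \frac{1}{30464}\right) = \frac{1135}{45696}$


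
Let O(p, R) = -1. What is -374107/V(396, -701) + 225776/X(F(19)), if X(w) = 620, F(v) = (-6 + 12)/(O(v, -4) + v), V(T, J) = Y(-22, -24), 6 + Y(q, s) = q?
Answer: 59567017/4340 ≈ 13725.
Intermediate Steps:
Y(q, s) = -6 + q
V(T, J) = -28 (V(T, J) = -6 - 22 = -28)
F(v) = 6/(-1 + v) (F(v) = (-6 + 12)/(-1 + v) = 6/(-1 + v))
-374107/V(396, -701) + 225776/X(F(19)) = -374107/(-28) + 225776/620 = -374107*(-1/28) + 225776*(1/620) = 374107/28 + 56444/155 = 59567017/4340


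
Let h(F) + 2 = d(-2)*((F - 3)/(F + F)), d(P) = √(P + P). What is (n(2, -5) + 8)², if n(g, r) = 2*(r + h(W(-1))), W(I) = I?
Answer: -28 - 96*I ≈ -28.0 - 96.0*I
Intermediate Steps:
d(P) = √2*√P (d(P) = √(2*P) = √2*√P)
h(F) = -2 + I*(-3 + F)/F (h(F) = -2 + (√2*√(-2))*((F - 3)/(F + F)) = -2 + (√2*(I*√2))*((-3 + F)/((2*F))) = -2 + (2*I)*((-3 + F)*(1/(2*F))) = -2 + (2*I)*((-3 + F)/(2*F)) = -2 + I*(-3 + F)/F)
n(g, r) = -4 + 2*r + 8*I (n(g, r) = 2*(r + (-2 + I - 3*I/(-1))) = 2*(r + (-2 + I - 3*I*(-1))) = 2*(r + (-2 + I + 3*I)) = 2*(r + (-2 + 4*I)) = 2*(-2 + r + 4*I) = -4 + 2*r + 8*I)
(n(2, -5) + 8)² = ((-4 + 2*(-5) + 8*I) + 8)² = ((-4 - 10 + 8*I) + 8)² = ((-14 + 8*I) + 8)² = (-6 + 8*I)²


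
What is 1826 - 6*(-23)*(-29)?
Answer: -2176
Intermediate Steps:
1826 - 6*(-23)*(-29) = 1826 - (-138)*(-29) = 1826 - 1*4002 = 1826 - 4002 = -2176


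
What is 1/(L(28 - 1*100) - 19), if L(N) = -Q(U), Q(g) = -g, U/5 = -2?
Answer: -1/29 ≈ -0.034483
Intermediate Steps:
U = -10 (U = 5*(-2) = -10)
L(N) = -10 (L(N) = -(-1)*(-10) = -1*10 = -10)
1/(L(28 - 1*100) - 19) = 1/(-10 - 19) = 1/(-29) = -1/29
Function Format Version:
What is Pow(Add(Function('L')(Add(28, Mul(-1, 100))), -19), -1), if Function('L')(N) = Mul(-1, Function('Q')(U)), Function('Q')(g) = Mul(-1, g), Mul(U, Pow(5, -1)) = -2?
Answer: Rational(-1, 29) ≈ -0.034483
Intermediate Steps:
U = -10 (U = Mul(5, -2) = -10)
Function('L')(N) = -10 (Function('L')(N) = Mul(-1, Mul(-1, -10)) = Mul(-1, 10) = -10)
Pow(Add(Function('L')(Add(28, Mul(-1, 100))), -19), -1) = Pow(Add(-10, -19), -1) = Pow(-29, -1) = Rational(-1, 29)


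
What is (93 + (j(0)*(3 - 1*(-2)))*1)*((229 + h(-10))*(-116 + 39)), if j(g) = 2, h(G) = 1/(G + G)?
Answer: -36316049/20 ≈ -1.8158e+6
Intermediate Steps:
h(G) = 1/(2*G)
(93 + (j(0)*(3 - 1*(-2)))*1)*((229 + h(-10))*(-116 + 39)) = (93 + (2*(3 - 1*(-2)))*1)*((229 + (½)/(-10))*(-116 + 39)) = (93 + (2*(3 + 2))*1)*((229 + (½)*(-⅒))*(-77)) = (93 + (2*5)*1)*((229 - 1/20)*(-77)) = (93 + 10*1)*((4579/20)*(-77)) = (93 + 10)*(-352583/20) = 103*(-352583/20) = -36316049/20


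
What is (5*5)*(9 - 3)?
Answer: 150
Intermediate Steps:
(5*5)*(9 - 3) = 25*6 = 150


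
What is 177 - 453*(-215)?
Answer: 97572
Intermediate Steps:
177 - 453*(-215) = 177 + 97395 = 97572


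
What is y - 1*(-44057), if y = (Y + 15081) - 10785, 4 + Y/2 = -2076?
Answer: 44193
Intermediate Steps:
Y = -4160 (Y = -8 + 2*(-2076) = -8 - 4152 = -4160)
y = 136 (y = (-4160 + 15081) - 10785 = 10921 - 10785 = 136)
y - 1*(-44057) = 136 - 1*(-44057) = 136 + 44057 = 44193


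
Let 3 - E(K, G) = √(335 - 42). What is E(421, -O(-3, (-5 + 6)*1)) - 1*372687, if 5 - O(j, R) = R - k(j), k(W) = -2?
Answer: -372684 - √293 ≈ -3.7270e+5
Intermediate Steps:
O(j, R) = 3 - R (O(j, R) = 5 - (R - 1*(-2)) = 5 - (R + 2) = 5 - (2 + R) = 5 + (-2 - R) = 3 - R)
E(K, G) = 3 - √293 (E(K, G) = 3 - √(335 - 42) = 3 - √293)
E(421, -O(-3, (-5 + 6)*1)) - 1*372687 = (3 - √293) - 1*372687 = (3 - √293) - 372687 = -372684 - √293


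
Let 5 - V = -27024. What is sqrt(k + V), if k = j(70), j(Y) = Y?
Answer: 3*sqrt(3011) ≈ 164.62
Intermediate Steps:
k = 70
V = 27029 (V = 5 - 1*(-27024) = 5 + 27024 = 27029)
sqrt(k + V) = sqrt(70 + 27029) = sqrt(27099) = 3*sqrt(3011)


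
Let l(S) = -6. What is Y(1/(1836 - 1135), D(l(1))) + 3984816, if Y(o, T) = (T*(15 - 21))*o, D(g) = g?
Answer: 2793356052/701 ≈ 3.9848e+6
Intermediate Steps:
Y(o, T) = -6*T*o (Y(o, T) = (T*(-6))*o = (-6*T)*o = -6*T*o)
Y(1/(1836 - 1135), D(l(1))) + 3984816 = -6*(-6)/(1836 - 1135) + 3984816 = -6*(-6)/701 + 3984816 = -6*(-6)*1/701 + 3984816 = 36/701 + 3984816 = 2793356052/701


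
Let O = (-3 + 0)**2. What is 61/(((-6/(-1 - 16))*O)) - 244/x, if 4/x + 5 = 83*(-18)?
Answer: 4938743/54 ≈ 91458.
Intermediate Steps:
O = 9 (O = (-3)**2 = 9)
x = -4/1499 (x = 4/(-5 + 83*(-18)) = 4/(-5 - 1494) = 4/(-1499) = 4*(-1/1499) = -4/1499 ≈ -0.0026684)
61/(((-6/(-1 - 16))*O)) - 244/x = 61/((-6/(-1 - 16)*9)) - 244/(-4/1499) = 61/((-6/(-17)*9)) - 244*(-1499/4) = 61/((-6*(-1/17)*9)) + 91439 = 61/(((6/17)*9)) + 91439 = 61/(54/17) + 91439 = 61*(17/54) + 91439 = 1037/54 + 91439 = 4938743/54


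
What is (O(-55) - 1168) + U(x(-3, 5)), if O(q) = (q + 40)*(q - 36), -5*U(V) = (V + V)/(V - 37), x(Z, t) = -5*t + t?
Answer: 11221/57 ≈ 196.86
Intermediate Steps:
x(Z, t) = -4*t
U(V) = -2*V/(5*(-37 + V)) (U(V) = -(V + V)/(5*(V - 37)) = -2*V/(5*(-37 + V)))
O(q) = (-36 + q)*(40 + q) (O(q) = (40 + q)*(-36 + q) = (-36 + q)*(40 + q))
(O(-55) - 1168) + U(x(-3, 5)) = ((-1440 + (-55)² + 4*(-55)) - 1168) - 2*(-4*5)/(-185 + 5*(-4*5)) = ((-1440 + 3025 - 220) - 1168) - 2*(-20)/(-185 + 5*(-20)) = (1365 - 1168) - 2*(-20)/(-185 - 100) = 197 - 2*(-20)/(-285) = 197 - 2*(-20)*(-1/285) = 197 - 8/57 = 11221/57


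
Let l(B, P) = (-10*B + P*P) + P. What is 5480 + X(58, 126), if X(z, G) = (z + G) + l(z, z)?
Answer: 8506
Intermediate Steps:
l(B, P) = P + P² - 10*B (l(B, P) = (-10*B + P²) + P = (P² - 10*B) + P = P + P² - 10*B)
X(z, G) = G + z² - 8*z (X(z, G) = (z + G) + (z + z² - 10*z) = (G + z) + (z² - 9*z) = G + z² - 8*z)
5480 + X(58, 126) = 5480 + (126 + 58² - 8*58) = 5480 + (126 + 3364 - 464) = 5480 + 3026 = 8506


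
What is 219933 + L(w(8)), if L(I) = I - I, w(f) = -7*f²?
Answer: 219933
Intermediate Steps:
L(I) = 0
219933 + L(w(8)) = 219933 + 0 = 219933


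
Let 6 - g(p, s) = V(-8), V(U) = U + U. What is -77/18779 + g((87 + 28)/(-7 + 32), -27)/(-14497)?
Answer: -1529407/272239163 ≈ -0.0056179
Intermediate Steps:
V(U) = 2*U
g(p, s) = 22 (g(p, s) = 6 - 2*(-8) = 6 - 1*(-16) = 6 + 16 = 22)
-77/18779 + g((87 + 28)/(-7 + 32), -27)/(-14497) = -77/18779 + 22/(-14497) = -77*1/18779 + 22*(-1/14497) = -77/18779 - 22/14497 = -1529407/272239163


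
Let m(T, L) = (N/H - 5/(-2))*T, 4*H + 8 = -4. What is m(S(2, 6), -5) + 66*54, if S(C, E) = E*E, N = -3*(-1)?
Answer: 3618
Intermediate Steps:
N = 3
H = -3 (H = -2 + (¼)*(-4) = -2 - 1 = -3)
S(C, E) = E²
m(T, L) = 3*T/2 (m(T, L) = (3/(-3) - 5/(-2))*T = (3*(-⅓) - 5*(-½))*T = (-1 + 5/2)*T = 3*T/2)
m(S(2, 6), -5) + 66*54 = (3/2)*6² + 66*54 = (3/2)*36 + 3564 = 54 + 3564 = 3618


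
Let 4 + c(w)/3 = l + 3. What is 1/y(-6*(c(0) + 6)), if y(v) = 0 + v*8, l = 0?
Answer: -1/144 ≈ -0.0069444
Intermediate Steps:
c(w) = -3 (c(w) = -12 + 3*(0 + 3) = -12 + 3*3 = -12 + 9 = -3)
y(v) = 8*v (y(v) = 0 + 8*v = 8*v)
1/y(-6*(c(0) + 6)) = 1/(8*(-6*(-3 + 6))) = 1/(8*(-6*3)) = 1/(8*(-18)) = 1/(-144) = -1/144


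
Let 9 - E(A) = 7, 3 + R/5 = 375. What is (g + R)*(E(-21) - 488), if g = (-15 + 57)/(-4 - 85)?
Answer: -80432028/89 ≈ -9.0373e+5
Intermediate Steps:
R = 1860 (R = -15 + 5*375 = -15 + 1875 = 1860)
E(A) = 2 (E(A) = 9 - 1*7 = 9 - 7 = 2)
g = -42/89 (g = 42/(-89) = 42*(-1/89) = -42/89 ≈ -0.47191)
(g + R)*(E(-21) - 488) = (-42/89 + 1860)*(2 - 488) = (165498/89)*(-486) = -80432028/89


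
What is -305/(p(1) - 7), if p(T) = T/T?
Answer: 305/6 ≈ 50.833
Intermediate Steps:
p(T) = 1
-305/(p(1) - 7) = -305/(1 - 7) = -305/(-6) = -⅙*(-305) = 305/6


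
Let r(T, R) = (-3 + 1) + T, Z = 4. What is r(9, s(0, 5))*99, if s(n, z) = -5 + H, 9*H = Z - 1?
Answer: 693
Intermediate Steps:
H = ⅓ (H = (4 - 1)/9 = (⅑)*3 = ⅓ ≈ 0.33333)
s(n, z) = -14/3 (s(n, z) = -5 + ⅓ = -14/3)
r(T, R) = -2 + T
r(9, s(0, 5))*99 = (-2 + 9)*99 = 7*99 = 693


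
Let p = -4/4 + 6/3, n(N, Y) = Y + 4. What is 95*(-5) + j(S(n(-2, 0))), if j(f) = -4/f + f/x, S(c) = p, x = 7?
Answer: -3352/7 ≈ -478.86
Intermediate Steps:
n(N, Y) = 4 + Y
p = 1 (p = -4*¼ + 6*(⅓) = -1 + 2 = 1)
S(c) = 1
j(f) = -4/f + f/7
95*(-5) + j(S(n(-2, 0))) = 95*(-5) + (-4/1 + (⅐)*1) = -475 + (-4*1 + ⅐) = -475 + (-4 + ⅐) = -475 - 27/7 = -3352/7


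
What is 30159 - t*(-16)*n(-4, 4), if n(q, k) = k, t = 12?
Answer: 30927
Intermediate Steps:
30159 - t*(-16)*n(-4, 4) = 30159 - 12*(-16)*4 = 30159 - (-192)*4 = 30159 - 1*(-768) = 30159 + 768 = 30927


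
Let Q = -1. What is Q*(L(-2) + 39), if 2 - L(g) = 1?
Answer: -40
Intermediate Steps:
L(g) = 1 (L(g) = 2 - 1*1 = 2 - 1 = 1)
Q*(L(-2) + 39) = -(1 + 39) = -1*40 = -40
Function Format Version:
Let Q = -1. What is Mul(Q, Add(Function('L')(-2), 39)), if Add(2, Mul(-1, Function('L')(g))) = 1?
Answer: -40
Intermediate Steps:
Function('L')(g) = 1 (Function('L')(g) = Add(2, Mul(-1, 1)) = Add(2, -1) = 1)
Mul(Q, Add(Function('L')(-2), 39)) = Mul(-1, Add(1, 39)) = Mul(-1, 40) = -40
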